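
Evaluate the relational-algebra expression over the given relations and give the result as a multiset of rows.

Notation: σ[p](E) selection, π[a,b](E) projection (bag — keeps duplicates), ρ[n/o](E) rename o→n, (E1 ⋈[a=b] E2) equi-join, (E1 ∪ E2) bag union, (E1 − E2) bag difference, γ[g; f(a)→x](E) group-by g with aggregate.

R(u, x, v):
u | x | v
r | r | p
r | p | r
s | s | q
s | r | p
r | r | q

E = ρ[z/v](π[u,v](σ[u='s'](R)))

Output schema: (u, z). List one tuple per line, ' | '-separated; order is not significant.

Row counts bottom-up:
  R → 5
  σ[u='s'](R) → 2
  π[u,v](σ[u='s'](R)) → 2
  ρ[z/v](π[u,v](σ[u='s'](R))) → 2

== RESULT ==
u | z
s | p
s | q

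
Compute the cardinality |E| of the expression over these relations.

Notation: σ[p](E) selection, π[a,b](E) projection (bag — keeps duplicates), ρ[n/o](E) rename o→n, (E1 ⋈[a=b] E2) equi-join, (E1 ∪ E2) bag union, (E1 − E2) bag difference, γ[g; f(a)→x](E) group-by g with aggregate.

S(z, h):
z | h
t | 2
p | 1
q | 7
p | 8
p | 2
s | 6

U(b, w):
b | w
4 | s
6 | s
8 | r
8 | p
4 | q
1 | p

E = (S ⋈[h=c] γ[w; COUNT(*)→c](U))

Per-node cardinality:
  S → 6
  U → 6
  γ[w; COUNT(*)→c](U) → 4
  (S ⋈[h=c] γ[w; COUNT(*)→c](U)) → 6

|E| = 6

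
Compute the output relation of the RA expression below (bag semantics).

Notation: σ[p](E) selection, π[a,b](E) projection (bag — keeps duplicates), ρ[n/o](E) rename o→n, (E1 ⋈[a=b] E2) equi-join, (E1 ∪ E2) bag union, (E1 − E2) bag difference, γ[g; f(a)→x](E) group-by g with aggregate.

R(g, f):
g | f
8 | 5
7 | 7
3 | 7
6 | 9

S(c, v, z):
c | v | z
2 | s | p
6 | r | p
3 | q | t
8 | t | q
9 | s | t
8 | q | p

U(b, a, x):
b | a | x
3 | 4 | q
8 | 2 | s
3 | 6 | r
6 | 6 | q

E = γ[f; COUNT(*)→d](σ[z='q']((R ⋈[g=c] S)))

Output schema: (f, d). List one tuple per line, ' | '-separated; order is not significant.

Row counts bottom-up:
  R → 4
  S → 6
  (R ⋈[g=c] S) → 4
  σ[z='q']((R ⋈[g=c] S)) → 1
  γ[f; COUNT(*)→d](σ[z='q']((R ⋈[g=c] S))) → 1

== RESULT ==
f | d
5 | 1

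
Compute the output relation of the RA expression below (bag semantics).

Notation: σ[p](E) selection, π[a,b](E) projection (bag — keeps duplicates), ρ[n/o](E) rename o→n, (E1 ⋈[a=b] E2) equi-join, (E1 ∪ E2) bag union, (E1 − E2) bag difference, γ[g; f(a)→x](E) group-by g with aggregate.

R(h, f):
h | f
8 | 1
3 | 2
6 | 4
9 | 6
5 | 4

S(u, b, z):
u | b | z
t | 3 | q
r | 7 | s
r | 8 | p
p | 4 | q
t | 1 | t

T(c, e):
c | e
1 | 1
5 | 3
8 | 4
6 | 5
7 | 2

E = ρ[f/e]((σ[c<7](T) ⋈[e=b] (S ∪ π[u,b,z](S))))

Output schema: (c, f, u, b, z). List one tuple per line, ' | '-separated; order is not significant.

Subexpression sizes:
  T → 5
  σ[c<7](T) → 3
  S → 5
  S → 5
  π[u,b,z](S) → 5
  (S ∪ π[u,b,z](S)) → 10
  (σ[c<7](T) ⋈[e=b] (S ∪ π[u,b,z](S))) → 4
  ρ[f/e]((σ[c<7](T) ⋈[e=b] (S ∪ π[u,b,z](S)))) → 4

== RESULT ==
c | f | u | b | z
1 | 1 | t | 1 | t
1 | 1 | t | 1 | t
5 | 3 | t | 3 | q
5 | 3 | t | 3 | q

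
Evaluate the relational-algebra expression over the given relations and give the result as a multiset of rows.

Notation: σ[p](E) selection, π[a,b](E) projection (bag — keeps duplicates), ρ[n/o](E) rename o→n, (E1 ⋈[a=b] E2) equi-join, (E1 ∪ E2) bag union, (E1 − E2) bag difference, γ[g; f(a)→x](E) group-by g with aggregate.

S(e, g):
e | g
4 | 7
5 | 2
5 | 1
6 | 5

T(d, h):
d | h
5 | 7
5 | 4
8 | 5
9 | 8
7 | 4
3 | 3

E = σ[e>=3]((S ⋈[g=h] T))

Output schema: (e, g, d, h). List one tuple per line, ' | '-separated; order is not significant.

Subexpression sizes:
  S → 4
  T → 6
  (S ⋈[g=h] T) → 2
  σ[e>=3]((S ⋈[g=h] T)) → 2

== RESULT ==
e | g | d | h
4 | 7 | 5 | 7
6 | 5 | 8 | 5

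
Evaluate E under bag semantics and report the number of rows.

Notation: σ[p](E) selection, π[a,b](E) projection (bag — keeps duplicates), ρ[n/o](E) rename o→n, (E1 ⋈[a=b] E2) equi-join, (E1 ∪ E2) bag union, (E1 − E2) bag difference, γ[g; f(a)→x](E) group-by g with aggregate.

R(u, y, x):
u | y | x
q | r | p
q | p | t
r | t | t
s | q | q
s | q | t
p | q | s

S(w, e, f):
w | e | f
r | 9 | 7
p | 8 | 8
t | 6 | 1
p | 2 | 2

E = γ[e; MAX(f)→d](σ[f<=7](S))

Stepwise |·|:
  S → 4
  σ[f<=7](S) → 3
  γ[e; MAX(f)→d](σ[f<=7](S)) → 3

|E| = 3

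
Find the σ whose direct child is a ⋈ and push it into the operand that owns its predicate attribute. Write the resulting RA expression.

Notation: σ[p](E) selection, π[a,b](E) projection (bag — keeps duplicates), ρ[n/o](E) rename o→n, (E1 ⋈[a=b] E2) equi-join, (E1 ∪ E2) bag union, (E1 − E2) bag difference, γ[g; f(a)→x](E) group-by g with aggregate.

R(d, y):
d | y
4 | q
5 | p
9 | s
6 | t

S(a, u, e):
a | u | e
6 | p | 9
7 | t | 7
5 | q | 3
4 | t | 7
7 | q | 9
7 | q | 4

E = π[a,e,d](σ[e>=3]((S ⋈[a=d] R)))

σ filters on e, owned by the left side.
E' = π[a,e,d]((σ[e>=3](S) ⋈[a=d] R))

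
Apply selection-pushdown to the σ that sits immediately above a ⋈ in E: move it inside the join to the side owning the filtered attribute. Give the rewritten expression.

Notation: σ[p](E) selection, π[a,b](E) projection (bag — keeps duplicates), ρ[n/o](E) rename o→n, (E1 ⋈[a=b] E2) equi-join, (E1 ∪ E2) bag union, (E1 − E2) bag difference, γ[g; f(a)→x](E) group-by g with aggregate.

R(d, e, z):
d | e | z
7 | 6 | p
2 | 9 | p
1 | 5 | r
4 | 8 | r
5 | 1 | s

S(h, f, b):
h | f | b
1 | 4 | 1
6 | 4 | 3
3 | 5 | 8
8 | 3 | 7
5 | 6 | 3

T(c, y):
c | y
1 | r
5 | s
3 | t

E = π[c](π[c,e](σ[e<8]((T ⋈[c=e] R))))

σ filters on e, owned by the right side.
E' = π[c](π[c,e]((T ⋈[c=e] σ[e<8](R))))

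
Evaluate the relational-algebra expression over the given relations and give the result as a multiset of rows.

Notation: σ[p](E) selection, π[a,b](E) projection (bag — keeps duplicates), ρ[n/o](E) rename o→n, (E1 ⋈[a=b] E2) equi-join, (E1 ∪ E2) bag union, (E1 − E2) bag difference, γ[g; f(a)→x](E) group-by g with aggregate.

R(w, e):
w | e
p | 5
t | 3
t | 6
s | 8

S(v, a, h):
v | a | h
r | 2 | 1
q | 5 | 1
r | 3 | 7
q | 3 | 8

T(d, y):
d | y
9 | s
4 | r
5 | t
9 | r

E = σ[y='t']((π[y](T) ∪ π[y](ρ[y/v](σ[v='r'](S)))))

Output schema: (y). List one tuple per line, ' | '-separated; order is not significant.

Per-node cardinality:
  T → 4
  π[y](T) → 4
  S → 4
  σ[v='r'](S) → 2
  ρ[y/v](σ[v='r'](S)) → 2
  π[y](ρ[y/v](σ[v='r'](S))) → 2
  (π[y](T) ∪ π[y](ρ[y/v](σ[v='r'](S)))) → 6
  σ[y='t']((π[y](T) ∪ π[y](ρ[y/v](σ[v='r'](S))))) → 1

== RESULT ==
y
t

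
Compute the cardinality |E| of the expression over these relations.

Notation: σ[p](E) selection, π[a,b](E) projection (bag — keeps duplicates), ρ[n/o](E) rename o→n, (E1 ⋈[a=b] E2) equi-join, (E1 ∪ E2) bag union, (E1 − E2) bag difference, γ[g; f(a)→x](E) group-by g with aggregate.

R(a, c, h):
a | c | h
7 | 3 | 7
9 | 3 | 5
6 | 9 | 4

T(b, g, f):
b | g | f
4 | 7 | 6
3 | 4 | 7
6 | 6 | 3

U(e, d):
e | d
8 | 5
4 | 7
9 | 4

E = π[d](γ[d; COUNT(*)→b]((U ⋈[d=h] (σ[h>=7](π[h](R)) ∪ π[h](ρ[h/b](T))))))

Subexpression sizes:
  U → 3
  R → 3
  π[h](R) → 3
  σ[h>=7](π[h](R)) → 1
  T → 3
  ρ[h/b](T) → 3
  π[h](ρ[h/b](T)) → 3
  (σ[h>=7](π[h](R)) ∪ π[h](ρ[h/b](T))) → 4
  (U ⋈[d=h] (σ[h>=7](π[h](R)) ∪ π[h](ρ[h/b](T)))) → 2
  γ[d; COUNT(*)→b]((U ⋈[d=h] (σ[h>=7](π[h](R)) ∪ π[h](ρ[h/b](T))))) → 2
  π[d](γ[d; COUNT(*)→b]((U ⋈[d=h] (σ[h>=7](π[h](R)) ∪ π[h](ρ[h/b](T)))))) → 2

|E| = 2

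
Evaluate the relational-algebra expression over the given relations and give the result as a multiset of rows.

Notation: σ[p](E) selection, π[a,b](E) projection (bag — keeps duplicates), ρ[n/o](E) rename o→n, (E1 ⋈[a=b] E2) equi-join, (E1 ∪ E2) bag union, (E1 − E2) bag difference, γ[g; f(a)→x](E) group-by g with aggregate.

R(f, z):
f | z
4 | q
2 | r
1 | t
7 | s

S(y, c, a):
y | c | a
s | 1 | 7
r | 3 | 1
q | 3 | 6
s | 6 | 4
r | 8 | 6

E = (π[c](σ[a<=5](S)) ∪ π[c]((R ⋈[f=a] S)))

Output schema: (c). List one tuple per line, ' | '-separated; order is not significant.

Stepwise |·|:
  S → 5
  σ[a<=5](S) → 2
  π[c](σ[a<=5](S)) → 2
  R → 4
  S → 5
  (R ⋈[f=a] S) → 3
  π[c]((R ⋈[f=a] S)) → 3
  (π[c](σ[a<=5](S)) ∪ π[c]((R ⋈[f=a] S))) → 5

== RESULT ==
c
1
3
3
6
6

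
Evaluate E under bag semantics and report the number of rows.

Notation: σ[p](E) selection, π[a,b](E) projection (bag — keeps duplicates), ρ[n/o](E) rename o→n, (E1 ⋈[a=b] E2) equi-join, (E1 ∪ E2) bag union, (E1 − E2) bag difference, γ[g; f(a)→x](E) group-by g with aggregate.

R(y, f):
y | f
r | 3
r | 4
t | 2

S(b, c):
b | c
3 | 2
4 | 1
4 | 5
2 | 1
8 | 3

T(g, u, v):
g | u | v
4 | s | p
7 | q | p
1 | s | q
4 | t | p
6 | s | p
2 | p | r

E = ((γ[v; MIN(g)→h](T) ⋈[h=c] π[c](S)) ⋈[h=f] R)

Per-node cardinality:
  T → 6
  γ[v; MIN(g)→h](T) → 3
  S → 5
  π[c](S) → 5
  (γ[v; MIN(g)→h](T) ⋈[h=c] π[c](S)) → 3
  R → 3
  ((γ[v; MIN(g)→h](T) ⋈[h=c] π[c](S)) ⋈[h=f] R) → 1

|E| = 1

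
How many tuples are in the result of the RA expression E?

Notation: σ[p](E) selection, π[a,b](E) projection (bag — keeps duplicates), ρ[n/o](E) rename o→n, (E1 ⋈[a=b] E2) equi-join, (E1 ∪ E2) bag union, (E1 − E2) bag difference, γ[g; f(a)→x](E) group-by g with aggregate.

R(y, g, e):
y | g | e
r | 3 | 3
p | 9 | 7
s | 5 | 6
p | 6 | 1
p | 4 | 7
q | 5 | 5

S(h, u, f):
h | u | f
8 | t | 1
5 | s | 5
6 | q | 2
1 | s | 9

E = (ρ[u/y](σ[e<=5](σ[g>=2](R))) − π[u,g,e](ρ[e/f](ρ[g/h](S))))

Row counts bottom-up:
  R → 6
  σ[g>=2](R) → 6
  σ[e<=5](σ[g>=2](R)) → 3
  ρ[u/y](σ[e<=5](σ[g>=2](R))) → 3
  S → 4
  ρ[g/h](S) → 4
  ρ[e/f](ρ[g/h](S)) → 4
  π[u,g,e](ρ[e/f](ρ[g/h](S))) → 4
  (ρ[u/y](σ[e<=5](σ[g>=2](R))) − π[u,g,e](ρ[e/f](ρ[g/h](S)))) → 3

|E| = 3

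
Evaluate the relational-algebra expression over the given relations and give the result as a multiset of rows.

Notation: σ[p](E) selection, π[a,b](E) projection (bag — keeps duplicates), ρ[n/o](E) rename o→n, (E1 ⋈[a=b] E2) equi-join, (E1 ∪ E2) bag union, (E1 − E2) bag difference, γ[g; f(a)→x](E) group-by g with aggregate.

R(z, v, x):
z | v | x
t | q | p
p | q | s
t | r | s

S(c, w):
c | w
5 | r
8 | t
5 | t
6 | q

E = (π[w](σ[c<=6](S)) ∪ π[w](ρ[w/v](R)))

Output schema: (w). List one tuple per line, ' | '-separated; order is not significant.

Subexpression sizes:
  S → 4
  σ[c<=6](S) → 3
  π[w](σ[c<=6](S)) → 3
  R → 3
  ρ[w/v](R) → 3
  π[w](ρ[w/v](R)) → 3
  (π[w](σ[c<=6](S)) ∪ π[w](ρ[w/v](R))) → 6

== RESULT ==
w
q
q
q
r
r
t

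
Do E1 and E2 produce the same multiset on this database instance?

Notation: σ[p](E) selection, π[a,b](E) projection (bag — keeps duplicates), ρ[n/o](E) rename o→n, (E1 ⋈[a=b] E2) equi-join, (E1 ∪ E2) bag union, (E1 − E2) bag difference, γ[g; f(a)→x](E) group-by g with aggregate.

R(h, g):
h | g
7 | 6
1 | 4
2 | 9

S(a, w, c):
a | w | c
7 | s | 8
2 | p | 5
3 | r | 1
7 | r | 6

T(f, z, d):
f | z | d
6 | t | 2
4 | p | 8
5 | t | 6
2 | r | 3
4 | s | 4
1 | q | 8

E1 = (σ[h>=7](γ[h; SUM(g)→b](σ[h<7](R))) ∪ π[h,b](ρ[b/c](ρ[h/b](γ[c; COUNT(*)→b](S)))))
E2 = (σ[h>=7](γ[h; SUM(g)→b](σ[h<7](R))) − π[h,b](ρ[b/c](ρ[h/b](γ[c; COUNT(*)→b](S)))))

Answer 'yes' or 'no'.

E1 row counts bottom-up:
  R → 3
  σ[h<7](R) → 2
  γ[h; SUM(g)→b](σ[h<7](R)) → 2
  σ[h>=7](γ[h; SUM(g)→b](σ[h<7](R))) → 0
  S → 4
  γ[c; COUNT(*)→b](S) → 4
  ρ[h/b](γ[c; COUNT(*)→b](S)) → 4
  ρ[b/c](ρ[h/b](γ[c; COUNT(*)→b](S))) → 4
  π[h,b](ρ[b/c](ρ[h/b](γ[c; COUNT(*)→b](S)))) → 4
  (σ[h>=7](γ[h; SUM(g)→b](σ[h<7](R))) ∪ π[h,b](ρ[b/c](ρ[h/b](γ[c; COUNT(*)→b](S))))) → 4
E2 row counts bottom-up:
  R → 3
  σ[h<7](R) → 2
  γ[h; SUM(g)→b](σ[h<7](R)) → 2
  σ[h>=7](γ[h; SUM(g)→b](σ[h<7](R))) → 0
  S → 4
  γ[c; COUNT(*)→b](S) → 4
  ρ[h/b](γ[c; COUNT(*)→b](S)) → 4
  ρ[b/c](ρ[h/b](γ[c; COUNT(*)→b](S))) → 4
  π[h,b](ρ[b/c](ρ[h/b](γ[c; COUNT(*)→b](S)))) → 4
  (σ[h>=7](γ[h; SUM(g)→b](σ[h<7](R))) − π[h,b](ρ[b/c](ρ[h/b](γ[c; COUNT(*)→b](S))))) → 0

E1 result:
h | b
1 | 1
1 | 5
1 | 6
1 | 8
E2 result:
h | b
(0 rows)
Witness: (1, 6) appears 1× in E1 but 0× in E2.

no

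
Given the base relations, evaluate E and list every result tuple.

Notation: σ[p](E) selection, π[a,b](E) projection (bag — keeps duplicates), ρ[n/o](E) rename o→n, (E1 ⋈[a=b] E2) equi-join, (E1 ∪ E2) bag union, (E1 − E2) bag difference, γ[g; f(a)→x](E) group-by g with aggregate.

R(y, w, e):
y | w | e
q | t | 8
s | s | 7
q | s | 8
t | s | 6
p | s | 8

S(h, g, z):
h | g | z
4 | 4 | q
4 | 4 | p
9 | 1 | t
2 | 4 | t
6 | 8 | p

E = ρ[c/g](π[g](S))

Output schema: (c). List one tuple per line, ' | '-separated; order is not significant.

Row counts bottom-up:
  S → 5
  π[g](S) → 5
  ρ[c/g](π[g](S)) → 5

== RESULT ==
c
1
4
4
4
8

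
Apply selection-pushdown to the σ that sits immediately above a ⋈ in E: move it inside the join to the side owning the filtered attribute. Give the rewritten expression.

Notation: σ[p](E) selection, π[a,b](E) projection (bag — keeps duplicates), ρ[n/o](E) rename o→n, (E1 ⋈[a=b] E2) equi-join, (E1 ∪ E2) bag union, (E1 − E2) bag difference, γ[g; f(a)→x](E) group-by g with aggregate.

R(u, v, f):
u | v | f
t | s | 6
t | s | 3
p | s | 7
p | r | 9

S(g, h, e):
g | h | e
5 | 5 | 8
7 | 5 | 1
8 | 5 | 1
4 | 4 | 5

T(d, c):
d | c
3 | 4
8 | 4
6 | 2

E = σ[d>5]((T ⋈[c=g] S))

σ filters on d, owned by the left side.
E' = (σ[d>5](T) ⋈[c=g] S)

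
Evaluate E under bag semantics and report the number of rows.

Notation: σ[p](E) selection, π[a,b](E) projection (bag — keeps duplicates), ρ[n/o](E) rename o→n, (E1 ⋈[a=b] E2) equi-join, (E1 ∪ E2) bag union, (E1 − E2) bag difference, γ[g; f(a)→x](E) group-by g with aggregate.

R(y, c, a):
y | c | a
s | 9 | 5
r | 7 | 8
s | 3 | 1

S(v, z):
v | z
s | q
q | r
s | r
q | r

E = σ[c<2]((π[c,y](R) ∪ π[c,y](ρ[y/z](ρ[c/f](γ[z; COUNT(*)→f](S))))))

Subexpression sizes:
  R → 3
  π[c,y](R) → 3
  S → 4
  γ[z; COUNT(*)→f](S) → 2
  ρ[c/f](γ[z; COUNT(*)→f](S)) → 2
  ρ[y/z](ρ[c/f](γ[z; COUNT(*)→f](S))) → 2
  π[c,y](ρ[y/z](ρ[c/f](γ[z; COUNT(*)→f](S)))) → 2
  (π[c,y](R) ∪ π[c,y](ρ[y/z](ρ[c/f](γ[z; COUNT(*)→f](S))))) → 5
  σ[c<2]((π[c,y](R) ∪ π[c,y](ρ[y/z](ρ[c/f](γ[z; COUNT(*)→f](S)))))) → 1

|E| = 1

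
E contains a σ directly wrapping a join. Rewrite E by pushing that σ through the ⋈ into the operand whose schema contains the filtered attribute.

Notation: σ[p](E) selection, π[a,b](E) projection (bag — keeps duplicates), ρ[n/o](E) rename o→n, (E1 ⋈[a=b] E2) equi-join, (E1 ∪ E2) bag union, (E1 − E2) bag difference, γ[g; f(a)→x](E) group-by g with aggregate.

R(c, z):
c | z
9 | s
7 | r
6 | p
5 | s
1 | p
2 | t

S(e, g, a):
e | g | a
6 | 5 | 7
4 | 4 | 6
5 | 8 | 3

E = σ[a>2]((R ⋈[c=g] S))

σ filters on a, owned by the right side.
E' = (R ⋈[c=g] σ[a>2](S))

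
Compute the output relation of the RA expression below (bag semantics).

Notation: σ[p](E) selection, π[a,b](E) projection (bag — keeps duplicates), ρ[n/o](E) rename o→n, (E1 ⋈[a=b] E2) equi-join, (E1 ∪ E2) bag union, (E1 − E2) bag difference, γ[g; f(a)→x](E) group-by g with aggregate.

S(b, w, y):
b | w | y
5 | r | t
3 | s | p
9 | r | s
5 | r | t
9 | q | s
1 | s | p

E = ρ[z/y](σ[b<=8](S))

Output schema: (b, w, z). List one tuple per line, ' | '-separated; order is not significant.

Per-node cardinality:
  S → 6
  σ[b<=8](S) → 4
  ρ[z/y](σ[b<=8](S)) → 4

== RESULT ==
b | w | z
1 | s | p
3 | s | p
5 | r | t
5 | r | t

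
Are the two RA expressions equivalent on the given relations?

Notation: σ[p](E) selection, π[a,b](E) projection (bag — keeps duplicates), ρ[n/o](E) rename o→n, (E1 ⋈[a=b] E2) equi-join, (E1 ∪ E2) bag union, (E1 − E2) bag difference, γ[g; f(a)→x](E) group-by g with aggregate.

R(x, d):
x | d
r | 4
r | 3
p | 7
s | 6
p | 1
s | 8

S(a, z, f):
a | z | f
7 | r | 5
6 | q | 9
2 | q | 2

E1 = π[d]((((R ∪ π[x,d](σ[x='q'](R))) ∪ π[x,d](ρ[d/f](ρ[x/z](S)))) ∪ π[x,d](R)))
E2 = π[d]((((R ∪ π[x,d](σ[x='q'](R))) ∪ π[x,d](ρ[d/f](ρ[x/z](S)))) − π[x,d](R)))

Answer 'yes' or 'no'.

E1 stepwise |·|:
  R → 6
  R → 6
  σ[x='q'](R) → 0
  π[x,d](σ[x='q'](R)) → 0
  (R ∪ π[x,d](σ[x='q'](R))) → 6
  S → 3
  ρ[x/z](S) → 3
  ρ[d/f](ρ[x/z](S)) → 3
  π[x,d](ρ[d/f](ρ[x/z](S))) → 3
  ((R ∪ π[x,d](σ[x='q'](R))) ∪ π[x,d](ρ[d/f](ρ[x/z](S)))) → 9
  R → 6
  π[x,d](R) → 6
  (((R ∪ π[x,d](σ[x='q'](R))) ∪ π[x,d](ρ[d/f](ρ[x/z](S)))) ∪ π[x,d](R)) → 15
  π[d]((((R ∪ π[x,d](σ[x='q'](R))) ∪ π[x,d](ρ[d/f](ρ[x/z](S)))) ∪ π[x,d](R))) → 15
E2 stepwise |·|:
  R → 6
  R → 6
  σ[x='q'](R) → 0
  π[x,d](σ[x='q'](R)) → 0
  (R ∪ π[x,d](σ[x='q'](R))) → 6
  S → 3
  ρ[x/z](S) → 3
  ρ[d/f](ρ[x/z](S)) → 3
  π[x,d](ρ[d/f](ρ[x/z](S))) → 3
  ((R ∪ π[x,d](σ[x='q'](R))) ∪ π[x,d](ρ[d/f](ρ[x/z](S)))) → 9
  R → 6
  π[x,d](R) → 6
  (((R ∪ π[x,d](σ[x='q'](R))) ∪ π[x,d](ρ[d/f](ρ[x/z](S)))) − π[x,d](R)) → 3
  π[d]((((R ∪ π[x,d](σ[x='q'](R))) ∪ π[x,d](ρ[d/f](ρ[x/z](S)))) − π[x,d](R))) → 3

E1 result:
d
1
1
2
3
3
4
4
5
6
6
7
7
8
8
9
E2 result:
d
2
5
9
Witness: (6,) appears 2× in E1 but 0× in E2.

no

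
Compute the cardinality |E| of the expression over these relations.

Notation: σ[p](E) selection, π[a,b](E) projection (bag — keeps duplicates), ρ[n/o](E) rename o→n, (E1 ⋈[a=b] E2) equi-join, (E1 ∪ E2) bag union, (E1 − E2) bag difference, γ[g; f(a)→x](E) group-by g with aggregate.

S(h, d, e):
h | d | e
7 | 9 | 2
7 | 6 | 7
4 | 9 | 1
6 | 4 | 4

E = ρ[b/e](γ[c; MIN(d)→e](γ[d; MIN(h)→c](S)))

Subexpression sizes:
  S → 4
  γ[d; MIN(h)→c](S) → 3
  γ[c; MIN(d)→e](γ[d; MIN(h)→c](S)) → 3
  ρ[b/e](γ[c; MIN(d)→e](γ[d; MIN(h)→c](S))) → 3

|E| = 3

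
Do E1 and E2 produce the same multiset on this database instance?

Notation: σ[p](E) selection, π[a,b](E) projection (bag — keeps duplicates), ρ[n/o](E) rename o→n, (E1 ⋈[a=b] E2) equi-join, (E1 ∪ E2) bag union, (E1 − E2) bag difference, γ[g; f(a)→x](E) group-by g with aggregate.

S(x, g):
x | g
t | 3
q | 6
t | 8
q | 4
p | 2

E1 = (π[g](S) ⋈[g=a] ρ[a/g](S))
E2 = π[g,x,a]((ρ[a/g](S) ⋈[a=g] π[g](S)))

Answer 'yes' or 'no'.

E1 stepwise |·|:
  S → 5
  π[g](S) → 5
  S → 5
  ρ[a/g](S) → 5
  (π[g](S) ⋈[g=a] ρ[a/g](S)) → 5
E2 stepwise |·|:
  S → 5
  ρ[a/g](S) → 5
  S → 5
  π[g](S) → 5
  (ρ[a/g](S) ⋈[a=g] π[g](S)) → 5
  π[g,x,a]((ρ[a/g](S) ⋈[a=g] π[g](S))) → 5

E1 and E2 produce the same multiset:
g | x | a
2 | p | 2
3 | t | 3
4 | q | 4
6 | q | 6
8 | t | 8

yes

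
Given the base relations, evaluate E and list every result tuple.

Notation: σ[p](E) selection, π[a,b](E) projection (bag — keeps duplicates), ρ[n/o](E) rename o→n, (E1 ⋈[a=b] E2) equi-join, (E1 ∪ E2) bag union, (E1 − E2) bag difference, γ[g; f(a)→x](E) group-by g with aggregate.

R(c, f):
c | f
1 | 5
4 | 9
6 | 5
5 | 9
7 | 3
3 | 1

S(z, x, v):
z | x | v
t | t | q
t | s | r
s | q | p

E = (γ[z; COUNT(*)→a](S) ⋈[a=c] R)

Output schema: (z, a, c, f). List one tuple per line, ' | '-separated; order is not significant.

Subexpression sizes:
  S → 3
  γ[z; COUNT(*)→a](S) → 2
  R → 6
  (γ[z; COUNT(*)→a](S) ⋈[a=c] R) → 1

== RESULT ==
z | a | c | f
s | 1 | 1 | 5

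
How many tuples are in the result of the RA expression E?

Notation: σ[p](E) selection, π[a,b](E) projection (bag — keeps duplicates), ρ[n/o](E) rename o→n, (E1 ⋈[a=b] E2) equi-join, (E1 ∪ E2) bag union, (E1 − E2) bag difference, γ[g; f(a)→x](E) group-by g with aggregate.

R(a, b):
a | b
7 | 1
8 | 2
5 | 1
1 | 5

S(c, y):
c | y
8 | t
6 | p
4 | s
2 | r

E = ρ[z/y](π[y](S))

Stepwise |·|:
  S → 4
  π[y](S) → 4
  ρ[z/y](π[y](S)) → 4

|E| = 4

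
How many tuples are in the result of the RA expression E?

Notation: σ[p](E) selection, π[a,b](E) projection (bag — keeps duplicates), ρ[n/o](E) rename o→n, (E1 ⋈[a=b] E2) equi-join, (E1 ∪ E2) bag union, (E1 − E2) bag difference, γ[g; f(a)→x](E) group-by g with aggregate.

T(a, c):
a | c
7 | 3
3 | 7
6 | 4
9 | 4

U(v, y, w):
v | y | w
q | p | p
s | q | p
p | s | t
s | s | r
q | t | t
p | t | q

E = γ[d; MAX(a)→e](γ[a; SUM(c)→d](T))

Stepwise |·|:
  T → 4
  γ[a; SUM(c)→d](T) → 4
  γ[d; MAX(a)→e](γ[a; SUM(c)→d](T)) → 3

|E| = 3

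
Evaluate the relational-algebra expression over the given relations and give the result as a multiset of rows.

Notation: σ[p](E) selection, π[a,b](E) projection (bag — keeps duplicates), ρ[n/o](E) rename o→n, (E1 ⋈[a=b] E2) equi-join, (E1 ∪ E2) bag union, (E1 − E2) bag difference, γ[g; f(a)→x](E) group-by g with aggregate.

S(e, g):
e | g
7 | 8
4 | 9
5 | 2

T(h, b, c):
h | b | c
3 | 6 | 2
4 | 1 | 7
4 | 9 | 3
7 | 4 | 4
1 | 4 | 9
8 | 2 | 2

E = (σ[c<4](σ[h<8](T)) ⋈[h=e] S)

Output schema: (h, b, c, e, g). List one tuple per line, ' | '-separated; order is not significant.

Row counts bottom-up:
  T → 6
  σ[h<8](T) → 5
  σ[c<4](σ[h<8](T)) → 2
  S → 3
  (σ[c<4](σ[h<8](T)) ⋈[h=e] S) → 1

== RESULT ==
h | b | c | e | g
4 | 9 | 3 | 4 | 9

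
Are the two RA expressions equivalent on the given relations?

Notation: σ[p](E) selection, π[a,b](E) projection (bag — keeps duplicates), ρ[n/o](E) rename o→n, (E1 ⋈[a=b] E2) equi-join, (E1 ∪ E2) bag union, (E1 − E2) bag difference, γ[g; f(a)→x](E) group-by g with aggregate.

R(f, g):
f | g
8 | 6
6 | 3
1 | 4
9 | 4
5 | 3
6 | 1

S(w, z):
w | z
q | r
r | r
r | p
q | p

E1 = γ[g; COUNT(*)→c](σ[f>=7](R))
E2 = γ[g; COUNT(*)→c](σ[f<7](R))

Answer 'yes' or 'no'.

E1 subexpression sizes:
  R → 6
  σ[f>=7](R) → 2
  γ[g; COUNT(*)→c](σ[f>=7](R)) → 2
E2 subexpression sizes:
  R → 6
  σ[f<7](R) → 4
  γ[g; COUNT(*)→c](σ[f<7](R)) → 3

E1 result:
g | c
4 | 1
6 | 1
E2 result:
g | c
1 | 1
3 | 2
4 | 1
Witness: (6, 1) appears 1× in E1 but 0× in E2.

no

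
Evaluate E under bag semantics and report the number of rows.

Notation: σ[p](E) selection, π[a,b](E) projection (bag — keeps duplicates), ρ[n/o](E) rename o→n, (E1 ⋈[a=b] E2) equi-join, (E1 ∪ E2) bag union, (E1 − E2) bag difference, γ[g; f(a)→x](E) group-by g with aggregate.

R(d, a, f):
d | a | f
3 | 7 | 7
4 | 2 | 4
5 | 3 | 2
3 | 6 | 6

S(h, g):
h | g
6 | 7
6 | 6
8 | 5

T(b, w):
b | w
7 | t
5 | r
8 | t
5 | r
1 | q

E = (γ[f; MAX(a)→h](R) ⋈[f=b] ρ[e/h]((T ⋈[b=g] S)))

Row counts bottom-up:
  R → 4
  γ[f; MAX(a)→h](R) → 4
  T → 5
  S → 3
  (T ⋈[b=g] S) → 3
  ρ[e/h]((T ⋈[b=g] S)) → 3
  (γ[f; MAX(a)→h](R) ⋈[f=b] ρ[e/h]((T ⋈[b=g] S))) → 1

|E| = 1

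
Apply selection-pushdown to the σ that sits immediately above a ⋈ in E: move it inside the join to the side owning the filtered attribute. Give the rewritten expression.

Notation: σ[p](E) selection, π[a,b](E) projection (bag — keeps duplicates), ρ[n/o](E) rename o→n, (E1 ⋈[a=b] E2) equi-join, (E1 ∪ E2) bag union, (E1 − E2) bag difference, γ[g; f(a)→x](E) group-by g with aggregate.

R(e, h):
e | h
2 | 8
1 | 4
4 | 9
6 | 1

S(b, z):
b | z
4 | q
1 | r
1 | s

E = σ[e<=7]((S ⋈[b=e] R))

σ filters on e, owned by the right side.
E' = (S ⋈[b=e] σ[e<=7](R))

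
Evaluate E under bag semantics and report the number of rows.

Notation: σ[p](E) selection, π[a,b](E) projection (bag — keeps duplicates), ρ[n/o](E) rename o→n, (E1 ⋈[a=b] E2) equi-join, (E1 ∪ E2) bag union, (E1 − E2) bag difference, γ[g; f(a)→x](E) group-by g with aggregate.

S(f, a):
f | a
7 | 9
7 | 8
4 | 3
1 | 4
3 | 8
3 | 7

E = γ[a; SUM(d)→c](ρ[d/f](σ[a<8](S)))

Row counts bottom-up:
  S → 6
  σ[a<8](S) → 3
  ρ[d/f](σ[a<8](S)) → 3
  γ[a; SUM(d)→c](ρ[d/f](σ[a<8](S))) → 3

|E| = 3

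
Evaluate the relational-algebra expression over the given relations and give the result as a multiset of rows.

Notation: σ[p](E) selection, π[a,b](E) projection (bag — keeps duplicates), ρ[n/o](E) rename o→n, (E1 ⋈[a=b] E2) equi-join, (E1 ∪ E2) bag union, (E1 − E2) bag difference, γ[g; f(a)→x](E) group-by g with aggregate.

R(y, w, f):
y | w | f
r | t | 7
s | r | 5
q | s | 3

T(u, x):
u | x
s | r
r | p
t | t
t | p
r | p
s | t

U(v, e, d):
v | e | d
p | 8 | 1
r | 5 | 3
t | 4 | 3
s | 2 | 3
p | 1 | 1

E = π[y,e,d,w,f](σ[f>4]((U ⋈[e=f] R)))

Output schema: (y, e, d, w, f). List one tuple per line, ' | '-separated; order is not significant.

Stepwise |·|:
  U → 5
  R → 3
  (U ⋈[e=f] R) → 1
  σ[f>4]((U ⋈[e=f] R)) → 1
  π[y,e,d,w,f](σ[f>4]((U ⋈[e=f] R))) → 1

== RESULT ==
y | e | d | w | f
s | 5 | 3 | r | 5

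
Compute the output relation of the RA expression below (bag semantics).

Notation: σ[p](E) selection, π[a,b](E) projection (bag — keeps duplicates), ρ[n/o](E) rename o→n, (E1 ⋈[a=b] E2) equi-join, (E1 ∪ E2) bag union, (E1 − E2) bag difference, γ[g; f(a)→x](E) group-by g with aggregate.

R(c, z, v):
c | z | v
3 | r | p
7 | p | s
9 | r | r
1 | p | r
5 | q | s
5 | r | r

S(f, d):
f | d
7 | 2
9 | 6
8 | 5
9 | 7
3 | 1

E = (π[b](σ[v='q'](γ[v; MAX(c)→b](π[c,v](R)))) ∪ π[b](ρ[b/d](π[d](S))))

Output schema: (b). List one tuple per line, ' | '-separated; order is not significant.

Row counts bottom-up:
  R → 6
  π[c,v](R) → 6
  γ[v; MAX(c)→b](π[c,v](R)) → 3
  σ[v='q'](γ[v; MAX(c)→b](π[c,v](R))) → 0
  π[b](σ[v='q'](γ[v; MAX(c)→b](π[c,v](R)))) → 0
  S → 5
  π[d](S) → 5
  ρ[b/d](π[d](S)) → 5
  π[b](ρ[b/d](π[d](S))) → 5
  (π[b](σ[v='q'](γ[v; MAX(c)→b](π[c,v](R)))) ∪ π[b](ρ[b/d](π[d](S)))) → 5

== RESULT ==
b
1
2
5
6
7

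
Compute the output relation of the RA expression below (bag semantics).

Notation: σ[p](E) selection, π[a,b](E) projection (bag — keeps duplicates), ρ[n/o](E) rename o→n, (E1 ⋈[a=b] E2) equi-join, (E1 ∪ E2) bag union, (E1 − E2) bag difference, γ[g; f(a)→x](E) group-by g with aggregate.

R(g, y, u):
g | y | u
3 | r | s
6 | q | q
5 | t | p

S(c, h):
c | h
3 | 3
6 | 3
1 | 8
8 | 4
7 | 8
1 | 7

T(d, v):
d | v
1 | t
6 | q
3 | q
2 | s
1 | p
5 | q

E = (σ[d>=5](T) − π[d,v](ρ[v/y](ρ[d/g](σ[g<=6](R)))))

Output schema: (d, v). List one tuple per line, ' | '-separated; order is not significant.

Per-node cardinality:
  T → 6
  σ[d>=5](T) → 2
  R → 3
  σ[g<=6](R) → 3
  ρ[d/g](σ[g<=6](R)) → 3
  ρ[v/y](ρ[d/g](σ[g<=6](R))) → 3
  π[d,v](ρ[v/y](ρ[d/g](σ[g<=6](R)))) → 3
  (σ[d>=5](T) − π[d,v](ρ[v/y](ρ[d/g](σ[g<=6](R))))) → 1

== RESULT ==
d | v
5 | q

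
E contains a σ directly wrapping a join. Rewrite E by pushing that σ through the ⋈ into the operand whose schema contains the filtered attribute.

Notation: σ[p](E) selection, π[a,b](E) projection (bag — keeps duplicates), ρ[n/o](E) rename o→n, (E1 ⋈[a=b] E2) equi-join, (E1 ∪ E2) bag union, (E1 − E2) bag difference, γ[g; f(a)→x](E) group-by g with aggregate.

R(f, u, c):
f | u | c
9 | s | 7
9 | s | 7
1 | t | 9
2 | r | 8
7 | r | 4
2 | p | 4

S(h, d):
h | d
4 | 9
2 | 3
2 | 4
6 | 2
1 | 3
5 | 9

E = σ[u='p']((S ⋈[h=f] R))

σ filters on u, owned by the right side.
E' = (S ⋈[h=f] σ[u='p'](R))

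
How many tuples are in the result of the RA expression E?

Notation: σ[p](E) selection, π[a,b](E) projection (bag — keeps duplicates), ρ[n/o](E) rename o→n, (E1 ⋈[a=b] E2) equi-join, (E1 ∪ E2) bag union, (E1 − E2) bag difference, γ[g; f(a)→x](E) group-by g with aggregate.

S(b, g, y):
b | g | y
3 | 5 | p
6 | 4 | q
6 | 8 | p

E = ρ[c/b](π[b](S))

Per-node cardinality:
  S → 3
  π[b](S) → 3
  ρ[c/b](π[b](S)) → 3

|E| = 3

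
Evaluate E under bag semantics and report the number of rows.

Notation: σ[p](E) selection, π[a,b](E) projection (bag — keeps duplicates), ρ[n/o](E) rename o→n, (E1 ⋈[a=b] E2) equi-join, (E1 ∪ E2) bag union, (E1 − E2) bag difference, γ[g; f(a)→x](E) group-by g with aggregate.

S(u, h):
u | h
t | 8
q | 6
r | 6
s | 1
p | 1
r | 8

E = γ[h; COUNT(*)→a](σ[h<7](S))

Subexpression sizes:
  S → 6
  σ[h<7](S) → 4
  γ[h; COUNT(*)→a](σ[h<7](S)) → 2

|E| = 2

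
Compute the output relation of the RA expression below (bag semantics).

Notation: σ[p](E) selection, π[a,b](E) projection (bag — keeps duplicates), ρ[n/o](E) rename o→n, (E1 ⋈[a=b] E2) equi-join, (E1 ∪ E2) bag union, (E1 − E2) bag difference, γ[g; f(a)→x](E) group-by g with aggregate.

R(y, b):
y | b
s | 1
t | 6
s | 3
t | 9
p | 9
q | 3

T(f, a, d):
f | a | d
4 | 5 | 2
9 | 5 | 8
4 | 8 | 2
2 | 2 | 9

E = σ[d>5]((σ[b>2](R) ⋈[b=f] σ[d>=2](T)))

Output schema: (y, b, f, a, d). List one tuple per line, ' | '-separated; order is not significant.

Stepwise |·|:
  R → 6
  σ[b>2](R) → 5
  T → 4
  σ[d>=2](T) → 4
  (σ[b>2](R) ⋈[b=f] σ[d>=2](T)) → 2
  σ[d>5]((σ[b>2](R) ⋈[b=f] σ[d>=2](T))) → 2

== RESULT ==
y | b | f | a | d
p | 9 | 9 | 5 | 8
t | 9 | 9 | 5 | 8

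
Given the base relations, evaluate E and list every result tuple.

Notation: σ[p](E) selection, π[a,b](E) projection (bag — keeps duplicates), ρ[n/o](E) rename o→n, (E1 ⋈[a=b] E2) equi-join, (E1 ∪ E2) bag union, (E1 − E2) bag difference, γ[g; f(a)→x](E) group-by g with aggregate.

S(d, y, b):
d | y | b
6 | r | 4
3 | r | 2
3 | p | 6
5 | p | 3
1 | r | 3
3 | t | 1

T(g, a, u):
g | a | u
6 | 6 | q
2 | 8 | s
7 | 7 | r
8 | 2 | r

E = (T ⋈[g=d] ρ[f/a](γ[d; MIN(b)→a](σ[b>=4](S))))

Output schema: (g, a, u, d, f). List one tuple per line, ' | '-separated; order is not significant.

Per-node cardinality:
  T → 4
  S → 6
  σ[b>=4](S) → 2
  γ[d; MIN(b)→a](σ[b>=4](S)) → 2
  ρ[f/a](γ[d; MIN(b)→a](σ[b>=4](S))) → 2
  (T ⋈[g=d] ρ[f/a](γ[d; MIN(b)→a](σ[b>=4](S)))) → 1

== RESULT ==
g | a | u | d | f
6 | 6 | q | 6 | 4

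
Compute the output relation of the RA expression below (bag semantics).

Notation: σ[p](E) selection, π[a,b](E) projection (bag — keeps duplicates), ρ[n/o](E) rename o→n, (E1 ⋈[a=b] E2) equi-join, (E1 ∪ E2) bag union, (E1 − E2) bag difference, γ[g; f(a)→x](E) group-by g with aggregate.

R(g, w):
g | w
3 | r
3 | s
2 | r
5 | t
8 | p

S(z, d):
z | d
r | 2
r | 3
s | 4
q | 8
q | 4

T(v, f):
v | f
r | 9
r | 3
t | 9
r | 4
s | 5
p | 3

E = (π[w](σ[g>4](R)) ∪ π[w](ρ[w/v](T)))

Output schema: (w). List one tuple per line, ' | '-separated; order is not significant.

Stepwise |·|:
  R → 5
  σ[g>4](R) → 2
  π[w](σ[g>4](R)) → 2
  T → 6
  ρ[w/v](T) → 6
  π[w](ρ[w/v](T)) → 6
  (π[w](σ[g>4](R)) ∪ π[w](ρ[w/v](T))) → 8

== RESULT ==
w
p
p
r
r
r
s
t
t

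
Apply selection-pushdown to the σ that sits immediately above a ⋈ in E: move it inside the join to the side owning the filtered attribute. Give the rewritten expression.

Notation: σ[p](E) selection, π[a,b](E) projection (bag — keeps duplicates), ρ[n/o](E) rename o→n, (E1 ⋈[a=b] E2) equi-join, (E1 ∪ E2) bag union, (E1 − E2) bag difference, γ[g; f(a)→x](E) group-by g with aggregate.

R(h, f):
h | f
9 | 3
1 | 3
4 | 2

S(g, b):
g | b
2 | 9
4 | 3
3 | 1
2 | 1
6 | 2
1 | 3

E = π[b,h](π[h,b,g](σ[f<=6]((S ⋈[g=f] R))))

σ filters on f, owned by the right side.
E' = π[b,h](π[h,b,g]((S ⋈[g=f] σ[f<=6](R))))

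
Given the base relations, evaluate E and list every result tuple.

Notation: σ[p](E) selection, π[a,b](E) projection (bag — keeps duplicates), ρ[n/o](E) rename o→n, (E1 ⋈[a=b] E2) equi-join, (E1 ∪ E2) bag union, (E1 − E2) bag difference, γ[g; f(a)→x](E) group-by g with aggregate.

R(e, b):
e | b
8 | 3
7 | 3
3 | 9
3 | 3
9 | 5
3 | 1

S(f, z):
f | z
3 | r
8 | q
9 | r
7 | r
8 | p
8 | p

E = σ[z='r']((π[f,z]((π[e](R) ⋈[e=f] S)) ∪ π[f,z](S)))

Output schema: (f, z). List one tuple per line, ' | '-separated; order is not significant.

Subexpression sizes:
  R → 6
  π[e](R) → 6
  S → 6
  (π[e](R) ⋈[e=f] S) → 8
  π[f,z]((π[e](R) ⋈[e=f] S)) → 8
  S → 6
  π[f,z](S) → 6
  (π[f,z]((π[e](R) ⋈[e=f] S)) ∪ π[f,z](S)) → 14
  σ[z='r']((π[f,z]((π[e](R) ⋈[e=f] S)) ∪ π[f,z](S))) → 8

== RESULT ==
f | z
3 | r
3 | r
3 | r
3 | r
7 | r
7 | r
9 | r
9 | r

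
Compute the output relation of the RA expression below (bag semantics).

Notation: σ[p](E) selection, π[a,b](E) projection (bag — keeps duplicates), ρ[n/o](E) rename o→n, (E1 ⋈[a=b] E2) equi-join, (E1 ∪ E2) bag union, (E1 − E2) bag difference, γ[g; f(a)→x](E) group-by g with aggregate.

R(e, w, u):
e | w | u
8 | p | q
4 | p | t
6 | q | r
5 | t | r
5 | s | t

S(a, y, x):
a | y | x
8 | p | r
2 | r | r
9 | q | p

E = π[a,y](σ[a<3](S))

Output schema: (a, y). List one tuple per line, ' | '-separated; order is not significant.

Row counts bottom-up:
  S → 3
  σ[a<3](S) → 1
  π[a,y](σ[a<3](S)) → 1

== RESULT ==
a | y
2 | r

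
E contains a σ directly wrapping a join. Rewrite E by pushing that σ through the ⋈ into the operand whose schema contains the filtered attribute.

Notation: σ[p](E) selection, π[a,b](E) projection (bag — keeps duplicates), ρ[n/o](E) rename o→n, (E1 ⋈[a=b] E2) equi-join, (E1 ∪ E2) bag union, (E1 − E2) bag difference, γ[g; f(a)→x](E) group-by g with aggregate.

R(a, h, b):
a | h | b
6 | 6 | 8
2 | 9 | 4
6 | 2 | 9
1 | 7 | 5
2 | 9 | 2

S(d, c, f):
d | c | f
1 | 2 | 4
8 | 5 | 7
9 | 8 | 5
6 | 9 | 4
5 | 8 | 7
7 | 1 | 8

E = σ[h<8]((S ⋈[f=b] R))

σ filters on h, owned by the right side.
E' = (S ⋈[f=b] σ[h<8](R))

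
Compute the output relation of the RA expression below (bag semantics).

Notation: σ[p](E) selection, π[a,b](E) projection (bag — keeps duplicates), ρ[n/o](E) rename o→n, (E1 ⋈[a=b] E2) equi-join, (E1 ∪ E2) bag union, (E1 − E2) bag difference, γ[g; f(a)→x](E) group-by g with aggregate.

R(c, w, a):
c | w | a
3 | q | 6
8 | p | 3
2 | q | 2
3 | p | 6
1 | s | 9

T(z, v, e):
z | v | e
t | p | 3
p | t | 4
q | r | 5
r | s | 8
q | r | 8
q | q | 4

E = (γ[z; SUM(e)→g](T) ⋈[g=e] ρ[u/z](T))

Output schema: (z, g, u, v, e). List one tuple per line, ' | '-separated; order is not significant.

Stepwise |·|:
  T → 6
  γ[z; SUM(e)→g](T) → 4
  T → 6
  ρ[u/z](T) → 6
  (γ[z; SUM(e)→g](T) ⋈[g=e] ρ[u/z](T)) → 5

== RESULT ==
z | g | u | v | e
p | 4 | p | t | 4
p | 4 | q | q | 4
r | 8 | q | r | 8
r | 8 | r | s | 8
t | 3 | t | p | 3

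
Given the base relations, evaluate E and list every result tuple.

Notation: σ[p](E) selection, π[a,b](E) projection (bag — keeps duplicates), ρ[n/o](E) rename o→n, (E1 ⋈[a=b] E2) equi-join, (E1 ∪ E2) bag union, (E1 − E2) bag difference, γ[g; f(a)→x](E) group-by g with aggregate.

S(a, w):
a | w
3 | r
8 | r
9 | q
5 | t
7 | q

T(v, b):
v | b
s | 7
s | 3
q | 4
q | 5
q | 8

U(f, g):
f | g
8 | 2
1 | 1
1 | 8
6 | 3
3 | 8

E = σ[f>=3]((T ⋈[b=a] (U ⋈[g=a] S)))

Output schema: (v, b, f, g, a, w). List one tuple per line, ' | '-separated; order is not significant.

Per-node cardinality:
  T → 5
  U → 5
  S → 5
  (U ⋈[g=a] S) → 3
  (T ⋈[b=a] (U ⋈[g=a] S)) → 3
  σ[f>=3]((T ⋈[b=a] (U ⋈[g=a] S))) → 2

== RESULT ==
v | b | f | g | a | w
q | 8 | 3 | 8 | 8 | r
s | 3 | 6 | 3 | 3 | r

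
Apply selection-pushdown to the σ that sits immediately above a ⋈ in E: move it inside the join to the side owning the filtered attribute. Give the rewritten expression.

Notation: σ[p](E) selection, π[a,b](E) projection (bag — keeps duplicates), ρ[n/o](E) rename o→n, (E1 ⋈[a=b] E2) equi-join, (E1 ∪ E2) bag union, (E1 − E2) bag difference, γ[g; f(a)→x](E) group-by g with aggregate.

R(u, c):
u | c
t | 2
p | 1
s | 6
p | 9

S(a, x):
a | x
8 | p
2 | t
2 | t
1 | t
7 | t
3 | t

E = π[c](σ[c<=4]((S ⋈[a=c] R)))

σ filters on c, owned by the right side.
E' = π[c]((S ⋈[a=c] σ[c<=4](R)))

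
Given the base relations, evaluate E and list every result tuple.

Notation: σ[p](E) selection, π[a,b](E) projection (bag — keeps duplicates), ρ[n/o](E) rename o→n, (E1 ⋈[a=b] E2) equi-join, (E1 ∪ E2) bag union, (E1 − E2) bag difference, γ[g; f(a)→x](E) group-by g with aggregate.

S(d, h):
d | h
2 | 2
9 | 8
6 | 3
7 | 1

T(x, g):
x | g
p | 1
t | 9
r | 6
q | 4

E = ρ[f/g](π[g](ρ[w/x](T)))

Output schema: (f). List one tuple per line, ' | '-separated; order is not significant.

Stepwise |·|:
  T → 4
  ρ[w/x](T) → 4
  π[g](ρ[w/x](T)) → 4
  ρ[f/g](π[g](ρ[w/x](T))) → 4

== RESULT ==
f
1
4
6
9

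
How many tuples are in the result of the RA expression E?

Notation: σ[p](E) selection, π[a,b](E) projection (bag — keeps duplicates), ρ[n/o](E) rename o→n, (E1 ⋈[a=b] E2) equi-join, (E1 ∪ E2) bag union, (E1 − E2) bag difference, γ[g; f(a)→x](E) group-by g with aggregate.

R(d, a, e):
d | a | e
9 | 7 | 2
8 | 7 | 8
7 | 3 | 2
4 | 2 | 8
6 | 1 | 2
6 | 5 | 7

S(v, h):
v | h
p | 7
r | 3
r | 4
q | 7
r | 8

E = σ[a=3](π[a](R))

Stepwise |·|:
  R → 6
  π[a](R) → 6
  σ[a=3](π[a](R)) → 1

|E| = 1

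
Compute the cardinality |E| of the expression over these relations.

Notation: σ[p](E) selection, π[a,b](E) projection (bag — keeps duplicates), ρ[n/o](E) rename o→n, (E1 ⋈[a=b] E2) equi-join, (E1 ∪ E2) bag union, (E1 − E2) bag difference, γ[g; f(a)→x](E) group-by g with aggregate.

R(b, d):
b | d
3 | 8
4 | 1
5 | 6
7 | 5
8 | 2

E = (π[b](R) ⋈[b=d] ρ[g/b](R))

Per-node cardinality:
  R → 5
  π[b](R) → 5
  R → 5
  ρ[g/b](R) → 5
  (π[b](R) ⋈[b=d] ρ[g/b](R)) → 2

|E| = 2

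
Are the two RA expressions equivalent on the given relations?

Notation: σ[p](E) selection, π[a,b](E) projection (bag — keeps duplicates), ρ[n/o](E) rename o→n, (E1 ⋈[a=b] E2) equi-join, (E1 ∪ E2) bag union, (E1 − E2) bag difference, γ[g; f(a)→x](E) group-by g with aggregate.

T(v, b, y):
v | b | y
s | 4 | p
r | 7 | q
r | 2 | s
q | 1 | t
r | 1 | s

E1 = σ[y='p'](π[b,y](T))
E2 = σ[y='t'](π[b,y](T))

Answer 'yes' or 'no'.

E1 subexpression sizes:
  T → 5
  π[b,y](T) → 5
  σ[y='p'](π[b,y](T)) → 1
E2 subexpression sizes:
  T → 5
  π[b,y](T) → 5
  σ[y='t'](π[b,y](T)) → 1

E1 result:
b | y
4 | p
E2 result:
b | y
1 | t
Witness: (1, 't') appears 0× in E1 but 1× in E2.

no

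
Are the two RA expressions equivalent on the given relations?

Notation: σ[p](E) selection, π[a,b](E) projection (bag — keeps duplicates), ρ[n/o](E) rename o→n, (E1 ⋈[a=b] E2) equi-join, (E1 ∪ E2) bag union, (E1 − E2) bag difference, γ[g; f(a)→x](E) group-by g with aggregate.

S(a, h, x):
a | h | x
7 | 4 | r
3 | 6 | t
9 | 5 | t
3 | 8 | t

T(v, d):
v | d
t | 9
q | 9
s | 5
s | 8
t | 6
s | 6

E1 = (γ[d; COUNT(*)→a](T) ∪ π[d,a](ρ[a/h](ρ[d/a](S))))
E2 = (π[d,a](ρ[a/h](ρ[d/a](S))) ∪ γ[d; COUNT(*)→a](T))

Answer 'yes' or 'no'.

E1 per-node cardinality:
  T → 6
  γ[d; COUNT(*)→a](T) → 4
  S → 4
  ρ[d/a](S) → 4
  ρ[a/h](ρ[d/a](S)) → 4
  π[d,a](ρ[a/h](ρ[d/a](S))) → 4
  (γ[d; COUNT(*)→a](T) ∪ π[d,a](ρ[a/h](ρ[d/a](S)))) → 8
E2 per-node cardinality:
  S → 4
  ρ[d/a](S) → 4
  ρ[a/h](ρ[d/a](S)) → 4
  π[d,a](ρ[a/h](ρ[d/a](S))) → 4
  T → 6
  γ[d; COUNT(*)→a](T) → 4
  (π[d,a](ρ[a/h](ρ[d/a](S))) ∪ γ[d; COUNT(*)→a](T)) → 8

E1 and E2 produce the same multiset:
d | a
3 | 6
3 | 8
5 | 1
6 | 2
7 | 4
8 | 1
9 | 2
9 | 5

yes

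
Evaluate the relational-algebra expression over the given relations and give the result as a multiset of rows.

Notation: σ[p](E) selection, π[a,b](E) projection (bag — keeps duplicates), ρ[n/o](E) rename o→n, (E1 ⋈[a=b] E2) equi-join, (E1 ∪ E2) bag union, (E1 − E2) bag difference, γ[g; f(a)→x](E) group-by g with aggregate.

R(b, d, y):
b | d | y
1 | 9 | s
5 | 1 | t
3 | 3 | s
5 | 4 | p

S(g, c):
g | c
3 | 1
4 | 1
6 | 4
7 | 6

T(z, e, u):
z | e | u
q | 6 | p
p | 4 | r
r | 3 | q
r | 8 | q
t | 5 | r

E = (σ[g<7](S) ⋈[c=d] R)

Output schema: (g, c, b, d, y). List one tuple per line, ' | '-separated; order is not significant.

Row counts bottom-up:
  S → 4
  σ[g<7](S) → 3
  R → 4
  (σ[g<7](S) ⋈[c=d] R) → 3

== RESULT ==
g | c | b | d | y
3 | 1 | 5 | 1 | t
4 | 1 | 5 | 1 | t
6 | 4 | 5 | 4 | p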